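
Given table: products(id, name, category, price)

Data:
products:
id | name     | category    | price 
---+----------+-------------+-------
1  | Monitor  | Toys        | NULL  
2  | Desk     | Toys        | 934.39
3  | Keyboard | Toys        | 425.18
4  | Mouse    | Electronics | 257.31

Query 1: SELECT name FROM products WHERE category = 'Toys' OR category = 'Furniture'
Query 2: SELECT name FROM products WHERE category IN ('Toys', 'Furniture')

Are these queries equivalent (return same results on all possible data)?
Yes, equivalent

Both queries return: [('Desk',), ('Keyboard',), ('Monitor',)]

Reason: OR vs IN are equivalent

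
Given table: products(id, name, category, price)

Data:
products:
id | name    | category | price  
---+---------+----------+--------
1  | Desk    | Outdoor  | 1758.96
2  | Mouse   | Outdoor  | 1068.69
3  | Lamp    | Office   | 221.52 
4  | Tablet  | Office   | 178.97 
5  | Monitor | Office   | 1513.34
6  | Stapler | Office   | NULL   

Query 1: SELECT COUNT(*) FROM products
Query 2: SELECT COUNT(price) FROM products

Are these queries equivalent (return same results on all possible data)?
No, not equivalent

Query 1 returns: [(6,)]
Query 2 returns: [(5,)]

Reason: COUNT(*) includes NULLs, COUNT(column) excludes them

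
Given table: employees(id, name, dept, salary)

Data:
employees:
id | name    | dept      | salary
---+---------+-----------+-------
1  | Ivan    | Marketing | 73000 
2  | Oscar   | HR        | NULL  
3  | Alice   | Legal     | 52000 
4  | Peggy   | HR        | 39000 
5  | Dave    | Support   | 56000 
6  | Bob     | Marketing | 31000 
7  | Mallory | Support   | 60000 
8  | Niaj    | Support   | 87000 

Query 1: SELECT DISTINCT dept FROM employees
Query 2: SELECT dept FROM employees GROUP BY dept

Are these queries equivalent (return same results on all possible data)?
Yes, equivalent

Both queries return: [('HR',), ('Legal',), ('Marketing',), ('Support',)]

Reason: Both get unique depts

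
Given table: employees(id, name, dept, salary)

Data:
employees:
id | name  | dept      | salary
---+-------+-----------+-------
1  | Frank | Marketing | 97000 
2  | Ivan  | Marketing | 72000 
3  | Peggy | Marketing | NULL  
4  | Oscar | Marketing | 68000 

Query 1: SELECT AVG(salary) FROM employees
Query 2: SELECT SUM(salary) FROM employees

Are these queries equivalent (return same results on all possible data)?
No, not equivalent

Query 1 returns: [(79000.0,)]
Query 2 returns: [(237000,)]

Reason: AVG vs SUM give different aggregate values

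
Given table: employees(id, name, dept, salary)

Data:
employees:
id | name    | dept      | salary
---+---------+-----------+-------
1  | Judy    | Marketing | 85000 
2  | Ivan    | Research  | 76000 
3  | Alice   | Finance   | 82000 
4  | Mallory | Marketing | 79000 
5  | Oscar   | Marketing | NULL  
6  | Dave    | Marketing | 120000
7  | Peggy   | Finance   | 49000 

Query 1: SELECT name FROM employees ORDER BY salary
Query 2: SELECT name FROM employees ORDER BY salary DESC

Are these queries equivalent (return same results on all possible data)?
No, not equivalent

Query 1 returns: [('Oscar',), ('Peggy',), ('Ivan',), ('Mallory',), ('Alice',), ('Judy',), ('Dave',)]
Query 2 returns: [('Dave',), ('Judy',), ('Alice',), ('Mallory',), ('Ivan',), ('Peggy',), ('Oscar',)]

Reason: ASC vs DESC gives opposite ordering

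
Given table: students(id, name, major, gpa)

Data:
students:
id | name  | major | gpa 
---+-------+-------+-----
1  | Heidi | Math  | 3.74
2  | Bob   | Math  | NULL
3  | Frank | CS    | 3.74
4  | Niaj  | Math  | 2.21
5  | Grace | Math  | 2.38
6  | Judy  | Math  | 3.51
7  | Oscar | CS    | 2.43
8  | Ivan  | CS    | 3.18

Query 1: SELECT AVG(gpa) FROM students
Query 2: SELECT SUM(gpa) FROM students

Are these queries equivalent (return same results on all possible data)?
No, not equivalent

Query 1 returns: [(3.027142857142857,)]
Query 2 returns: [(21.19,)]

Reason: AVG vs SUM give different aggregate values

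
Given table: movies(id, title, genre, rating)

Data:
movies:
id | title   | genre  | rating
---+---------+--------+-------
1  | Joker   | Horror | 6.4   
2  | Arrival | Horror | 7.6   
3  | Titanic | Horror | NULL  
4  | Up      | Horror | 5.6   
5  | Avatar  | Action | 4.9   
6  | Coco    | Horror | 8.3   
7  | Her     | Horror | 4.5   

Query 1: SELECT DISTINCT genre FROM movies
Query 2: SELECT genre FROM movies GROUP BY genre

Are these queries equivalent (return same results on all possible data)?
Yes, equivalent

Both queries return: [('Action',), ('Horror',)]

Reason: Both get unique genres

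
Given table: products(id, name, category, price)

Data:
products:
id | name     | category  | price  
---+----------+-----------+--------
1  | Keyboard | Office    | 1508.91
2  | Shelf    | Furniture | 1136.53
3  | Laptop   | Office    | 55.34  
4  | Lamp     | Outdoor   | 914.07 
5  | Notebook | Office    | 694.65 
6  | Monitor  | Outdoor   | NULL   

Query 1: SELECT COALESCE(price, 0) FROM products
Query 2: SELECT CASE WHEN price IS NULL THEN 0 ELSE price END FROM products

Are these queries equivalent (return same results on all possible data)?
Yes, equivalent

Both queries return: [(0,), (55.34,), (694.65,), (914.07,), (1136.53,), (1508.91,)]

Reason: COALESCE vs CASE for NULL handling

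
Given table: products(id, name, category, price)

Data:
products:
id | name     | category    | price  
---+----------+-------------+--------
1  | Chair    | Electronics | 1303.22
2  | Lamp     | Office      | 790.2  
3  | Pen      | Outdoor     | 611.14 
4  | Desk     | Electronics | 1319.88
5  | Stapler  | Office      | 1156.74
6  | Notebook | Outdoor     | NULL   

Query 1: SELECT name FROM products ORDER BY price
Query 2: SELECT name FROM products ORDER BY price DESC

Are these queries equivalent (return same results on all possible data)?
No, not equivalent

Query 1 returns: [('Notebook',), ('Pen',), ('Lamp',), ('Stapler',), ('Chair',), ('Desk',)]
Query 2 returns: [('Desk',), ('Chair',), ('Stapler',), ('Lamp',), ('Pen',), ('Notebook',)]

Reason: ASC vs DESC gives opposite ordering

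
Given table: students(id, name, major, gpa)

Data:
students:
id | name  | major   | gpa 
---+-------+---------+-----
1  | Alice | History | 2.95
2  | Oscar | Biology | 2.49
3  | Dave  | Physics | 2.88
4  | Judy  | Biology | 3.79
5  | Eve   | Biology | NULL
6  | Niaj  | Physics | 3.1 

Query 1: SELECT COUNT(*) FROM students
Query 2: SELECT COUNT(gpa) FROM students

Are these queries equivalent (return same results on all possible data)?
No, not equivalent

Query 1 returns: [(6,)]
Query 2 returns: [(5,)]

Reason: COUNT(*) includes NULLs, COUNT(column) excludes them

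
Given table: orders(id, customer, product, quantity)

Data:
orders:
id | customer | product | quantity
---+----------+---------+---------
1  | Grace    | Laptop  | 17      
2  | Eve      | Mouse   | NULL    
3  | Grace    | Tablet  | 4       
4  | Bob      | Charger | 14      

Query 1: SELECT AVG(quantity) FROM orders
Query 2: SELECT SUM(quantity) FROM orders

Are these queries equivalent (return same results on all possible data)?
No, not equivalent

Query 1 returns: [(11.666666666666666,)]
Query 2 returns: [(35,)]

Reason: AVG vs SUM give different aggregate values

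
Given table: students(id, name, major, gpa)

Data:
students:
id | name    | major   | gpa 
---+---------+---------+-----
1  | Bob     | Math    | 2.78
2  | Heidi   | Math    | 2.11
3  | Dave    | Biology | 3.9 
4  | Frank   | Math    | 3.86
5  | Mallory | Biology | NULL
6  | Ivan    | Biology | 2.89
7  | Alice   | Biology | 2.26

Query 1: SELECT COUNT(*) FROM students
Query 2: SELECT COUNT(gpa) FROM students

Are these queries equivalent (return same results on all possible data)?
No, not equivalent

Query 1 returns: [(7,)]
Query 2 returns: [(6,)]

Reason: COUNT(*) includes NULLs, COUNT(column) excludes them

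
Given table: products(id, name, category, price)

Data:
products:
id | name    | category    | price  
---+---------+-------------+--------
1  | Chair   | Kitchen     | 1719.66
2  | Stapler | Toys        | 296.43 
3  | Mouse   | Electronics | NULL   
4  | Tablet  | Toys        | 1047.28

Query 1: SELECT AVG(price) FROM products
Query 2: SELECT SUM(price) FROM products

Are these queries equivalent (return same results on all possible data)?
No, not equivalent

Query 1 returns: [(1021.1233333333333,)]
Query 2 returns: [(3063.37,)]

Reason: AVG vs SUM give different aggregate values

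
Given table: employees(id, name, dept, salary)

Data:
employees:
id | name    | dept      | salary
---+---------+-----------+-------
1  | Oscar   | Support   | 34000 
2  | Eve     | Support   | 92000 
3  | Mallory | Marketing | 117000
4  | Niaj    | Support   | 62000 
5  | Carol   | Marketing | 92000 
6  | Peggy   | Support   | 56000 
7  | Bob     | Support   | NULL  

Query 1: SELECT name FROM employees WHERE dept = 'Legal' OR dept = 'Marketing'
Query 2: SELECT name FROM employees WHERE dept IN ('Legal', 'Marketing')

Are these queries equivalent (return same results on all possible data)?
Yes, equivalent

Both queries return: [('Carol',), ('Mallory',)]

Reason: OR vs IN are equivalent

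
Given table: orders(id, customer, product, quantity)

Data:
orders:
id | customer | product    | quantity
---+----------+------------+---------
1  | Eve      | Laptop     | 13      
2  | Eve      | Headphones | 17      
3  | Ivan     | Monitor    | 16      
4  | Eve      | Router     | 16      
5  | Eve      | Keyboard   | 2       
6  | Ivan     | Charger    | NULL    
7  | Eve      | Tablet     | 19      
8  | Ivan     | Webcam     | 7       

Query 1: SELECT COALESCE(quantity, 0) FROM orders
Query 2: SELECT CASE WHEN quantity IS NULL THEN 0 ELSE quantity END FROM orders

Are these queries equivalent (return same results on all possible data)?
Yes, equivalent

Both queries return: [(0,), (2,), (7,), (13,), (16,), (16,), (17,), (19,)]

Reason: COALESCE vs CASE for NULL handling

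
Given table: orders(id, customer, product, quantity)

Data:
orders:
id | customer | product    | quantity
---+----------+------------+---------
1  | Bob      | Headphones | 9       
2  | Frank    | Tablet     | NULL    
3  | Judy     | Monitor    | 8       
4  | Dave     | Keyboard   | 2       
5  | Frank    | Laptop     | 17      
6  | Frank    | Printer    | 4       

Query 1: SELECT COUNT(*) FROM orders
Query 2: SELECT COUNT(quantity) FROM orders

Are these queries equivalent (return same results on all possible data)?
No, not equivalent

Query 1 returns: [(6,)]
Query 2 returns: [(5,)]

Reason: COUNT(*) includes NULLs, COUNT(column) excludes them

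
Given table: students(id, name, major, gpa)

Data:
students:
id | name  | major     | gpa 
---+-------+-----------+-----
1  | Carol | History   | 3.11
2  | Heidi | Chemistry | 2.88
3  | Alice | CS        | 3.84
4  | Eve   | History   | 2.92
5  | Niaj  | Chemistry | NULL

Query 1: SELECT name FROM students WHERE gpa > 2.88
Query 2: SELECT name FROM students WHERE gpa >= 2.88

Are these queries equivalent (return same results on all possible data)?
No, not equivalent

Query 1 returns: [('Carol',), ('Alice',), ('Eve',)]
Query 2 returns: [('Carol',), ('Heidi',), ('Alice',), ('Eve',)]

Reason: > vs >= gives different results when gpa = 2.88 exists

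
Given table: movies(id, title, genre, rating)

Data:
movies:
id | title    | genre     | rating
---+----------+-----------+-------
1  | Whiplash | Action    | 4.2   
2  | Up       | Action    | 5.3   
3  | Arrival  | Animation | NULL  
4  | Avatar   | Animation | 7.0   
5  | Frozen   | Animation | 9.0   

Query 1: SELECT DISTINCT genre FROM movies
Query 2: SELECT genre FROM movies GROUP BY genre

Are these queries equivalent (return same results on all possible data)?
Yes, equivalent

Both queries return: [('Action',), ('Animation',)]

Reason: Both get unique genres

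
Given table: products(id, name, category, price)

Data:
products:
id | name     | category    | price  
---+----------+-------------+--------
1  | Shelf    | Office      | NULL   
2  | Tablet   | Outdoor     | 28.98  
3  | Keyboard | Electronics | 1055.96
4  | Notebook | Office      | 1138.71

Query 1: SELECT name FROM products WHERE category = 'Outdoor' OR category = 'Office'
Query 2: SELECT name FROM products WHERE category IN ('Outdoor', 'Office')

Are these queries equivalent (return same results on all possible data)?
Yes, equivalent

Both queries return: [('Notebook',), ('Shelf',), ('Tablet',)]

Reason: OR vs IN are equivalent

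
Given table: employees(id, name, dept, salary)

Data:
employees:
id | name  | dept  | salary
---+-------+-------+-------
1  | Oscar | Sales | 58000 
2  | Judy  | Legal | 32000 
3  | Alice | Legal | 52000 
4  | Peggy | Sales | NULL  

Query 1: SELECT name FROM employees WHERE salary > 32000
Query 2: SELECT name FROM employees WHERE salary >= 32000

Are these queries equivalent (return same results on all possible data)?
No, not equivalent

Query 1 returns: [('Oscar',), ('Alice',)]
Query 2 returns: [('Oscar',), ('Judy',), ('Alice',)]

Reason: > vs >= gives different results when salary = 32000 exists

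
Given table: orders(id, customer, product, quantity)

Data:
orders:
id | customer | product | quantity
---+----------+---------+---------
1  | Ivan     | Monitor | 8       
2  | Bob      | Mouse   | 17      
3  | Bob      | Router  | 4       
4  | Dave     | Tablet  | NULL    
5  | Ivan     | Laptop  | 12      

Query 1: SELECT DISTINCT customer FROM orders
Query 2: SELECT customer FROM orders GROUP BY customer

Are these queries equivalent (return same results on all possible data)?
Yes, equivalent

Both queries return: [('Bob',), ('Dave',), ('Ivan',)]

Reason: Both get unique customers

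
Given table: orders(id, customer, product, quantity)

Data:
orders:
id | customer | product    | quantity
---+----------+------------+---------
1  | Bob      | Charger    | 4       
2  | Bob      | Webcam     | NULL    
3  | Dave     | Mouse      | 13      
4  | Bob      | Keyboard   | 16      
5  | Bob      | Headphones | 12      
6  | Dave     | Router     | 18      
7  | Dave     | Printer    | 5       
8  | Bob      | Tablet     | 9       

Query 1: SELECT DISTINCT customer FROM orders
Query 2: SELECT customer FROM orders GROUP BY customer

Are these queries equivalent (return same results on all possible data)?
Yes, equivalent

Both queries return: [('Bob',), ('Dave',)]

Reason: Both get unique customers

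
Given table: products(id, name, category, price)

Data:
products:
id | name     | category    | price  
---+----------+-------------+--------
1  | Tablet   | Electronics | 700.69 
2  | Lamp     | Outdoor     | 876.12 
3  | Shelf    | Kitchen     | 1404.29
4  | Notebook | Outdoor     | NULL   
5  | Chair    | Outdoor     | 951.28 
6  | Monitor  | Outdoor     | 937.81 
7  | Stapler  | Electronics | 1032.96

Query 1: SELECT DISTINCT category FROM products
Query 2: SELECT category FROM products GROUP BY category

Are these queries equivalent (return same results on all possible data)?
Yes, equivalent

Both queries return: [('Electronics',), ('Kitchen',), ('Outdoor',)]

Reason: Both get unique categorys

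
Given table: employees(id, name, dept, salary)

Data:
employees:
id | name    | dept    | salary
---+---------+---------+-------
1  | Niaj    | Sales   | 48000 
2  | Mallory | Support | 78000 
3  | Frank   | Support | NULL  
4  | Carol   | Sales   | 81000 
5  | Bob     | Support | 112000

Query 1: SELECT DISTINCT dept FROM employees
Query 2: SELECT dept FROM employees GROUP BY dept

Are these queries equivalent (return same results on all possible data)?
Yes, equivalent

Both queries return: [('Sales',), ('Support',)]

Reason: Both get unique depts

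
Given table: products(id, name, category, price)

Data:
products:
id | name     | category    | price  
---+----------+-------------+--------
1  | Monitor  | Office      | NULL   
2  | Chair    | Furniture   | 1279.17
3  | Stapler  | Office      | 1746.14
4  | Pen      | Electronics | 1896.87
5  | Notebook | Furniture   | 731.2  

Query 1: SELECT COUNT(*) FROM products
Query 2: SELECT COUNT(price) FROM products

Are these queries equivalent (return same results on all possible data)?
No, not equivalent

Query 1 returns: [(5,)]
Query 2 returns: [(4,)]

Reason: COUNT(*) includes NULLs, COUNT(column) excludes them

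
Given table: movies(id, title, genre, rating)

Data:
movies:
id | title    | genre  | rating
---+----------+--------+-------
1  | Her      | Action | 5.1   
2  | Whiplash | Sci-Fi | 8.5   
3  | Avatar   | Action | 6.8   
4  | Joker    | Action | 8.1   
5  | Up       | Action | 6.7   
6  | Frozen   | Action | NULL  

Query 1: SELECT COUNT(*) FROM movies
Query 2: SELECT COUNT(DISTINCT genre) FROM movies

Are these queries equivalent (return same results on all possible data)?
No, not equivalent

Query 1 returns: [(6,)]
Query 2 returns: [(2,)]

Reason: COUNT(*) counts rows, COUNT(DISTINCT genre) counts unique genres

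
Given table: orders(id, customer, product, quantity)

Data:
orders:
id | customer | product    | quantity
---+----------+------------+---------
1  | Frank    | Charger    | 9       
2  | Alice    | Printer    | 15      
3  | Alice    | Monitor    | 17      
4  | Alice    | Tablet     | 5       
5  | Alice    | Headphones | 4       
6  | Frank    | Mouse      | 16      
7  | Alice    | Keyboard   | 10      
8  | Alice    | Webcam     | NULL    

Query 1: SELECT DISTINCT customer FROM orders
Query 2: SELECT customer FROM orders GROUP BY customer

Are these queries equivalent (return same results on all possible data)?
Yes, equivalent

Both queries return: [('Alice',), ('Frank',)]

Reason: Both get unique customers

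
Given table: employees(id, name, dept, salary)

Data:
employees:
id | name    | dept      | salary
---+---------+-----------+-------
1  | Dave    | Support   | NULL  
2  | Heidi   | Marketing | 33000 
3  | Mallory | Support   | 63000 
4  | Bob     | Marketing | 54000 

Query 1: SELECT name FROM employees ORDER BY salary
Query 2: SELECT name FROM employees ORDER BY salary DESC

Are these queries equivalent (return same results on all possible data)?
No, not equivalent

Query 1 returns: [('Dave',), ('Heidi',), ('Bob',), ('Mallory',)]
Query 2 returns: [('Mallory',), ('Bob',), ('Heidi',), ('Dave',)]

Reason: ASC vs DESC gives opposite ordering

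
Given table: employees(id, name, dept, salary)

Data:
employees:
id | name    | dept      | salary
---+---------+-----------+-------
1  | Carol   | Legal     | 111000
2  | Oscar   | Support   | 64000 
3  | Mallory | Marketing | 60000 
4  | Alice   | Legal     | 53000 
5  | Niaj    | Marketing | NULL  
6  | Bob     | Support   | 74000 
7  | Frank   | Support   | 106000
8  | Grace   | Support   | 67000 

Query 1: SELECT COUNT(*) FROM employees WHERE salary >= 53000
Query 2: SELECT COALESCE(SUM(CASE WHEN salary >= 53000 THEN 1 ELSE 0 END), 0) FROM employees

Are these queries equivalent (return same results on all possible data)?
Yes, equivalent

Both queries return: [(7,)]

Reason: COUNT with WHERE vs conditional SUM (COALESCE handles empty-table NULL)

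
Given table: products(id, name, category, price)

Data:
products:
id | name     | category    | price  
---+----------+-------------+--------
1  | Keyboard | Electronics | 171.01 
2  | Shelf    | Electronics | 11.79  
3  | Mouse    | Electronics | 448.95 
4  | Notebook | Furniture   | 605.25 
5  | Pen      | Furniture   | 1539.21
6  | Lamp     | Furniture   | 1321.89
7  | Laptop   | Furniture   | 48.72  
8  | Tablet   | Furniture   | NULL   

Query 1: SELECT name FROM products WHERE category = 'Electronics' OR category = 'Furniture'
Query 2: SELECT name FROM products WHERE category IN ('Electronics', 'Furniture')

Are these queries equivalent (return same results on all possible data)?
Yes, equivalent

Both queries return: [('Keyboard',), ('Lamp',), ('Laptop',), ('Mouse',), ('Notebook',), ('Pen',), ('Shelf',), ('Tablet',)]

Reason: OR vs IN are equivalent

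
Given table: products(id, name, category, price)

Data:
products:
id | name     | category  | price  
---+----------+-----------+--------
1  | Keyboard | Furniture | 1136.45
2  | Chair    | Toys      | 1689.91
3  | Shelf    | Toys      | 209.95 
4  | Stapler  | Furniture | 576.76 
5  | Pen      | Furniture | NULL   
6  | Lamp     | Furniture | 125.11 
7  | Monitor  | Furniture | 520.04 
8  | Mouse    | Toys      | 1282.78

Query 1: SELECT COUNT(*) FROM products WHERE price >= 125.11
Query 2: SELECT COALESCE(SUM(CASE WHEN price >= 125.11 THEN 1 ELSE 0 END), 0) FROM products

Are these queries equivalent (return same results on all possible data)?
Yes, equivalent

Both queries return: [(7,)]

Reason: COUNT with WHERE vs conditional SUM (COALESCE handles empty-table NULL)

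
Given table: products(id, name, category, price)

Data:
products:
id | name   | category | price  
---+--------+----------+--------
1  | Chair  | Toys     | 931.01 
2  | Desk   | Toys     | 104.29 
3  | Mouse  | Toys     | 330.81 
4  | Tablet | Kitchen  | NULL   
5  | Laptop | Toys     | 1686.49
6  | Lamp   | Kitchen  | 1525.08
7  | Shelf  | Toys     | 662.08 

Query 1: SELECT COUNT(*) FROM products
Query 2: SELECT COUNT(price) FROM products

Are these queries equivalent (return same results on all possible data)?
No, not equivalent

Query 1 returns: [(7,)]
Query 2 returns: [(6,)]

Reason: COUNT(*) includes NULLs, COUNT(column) excludes them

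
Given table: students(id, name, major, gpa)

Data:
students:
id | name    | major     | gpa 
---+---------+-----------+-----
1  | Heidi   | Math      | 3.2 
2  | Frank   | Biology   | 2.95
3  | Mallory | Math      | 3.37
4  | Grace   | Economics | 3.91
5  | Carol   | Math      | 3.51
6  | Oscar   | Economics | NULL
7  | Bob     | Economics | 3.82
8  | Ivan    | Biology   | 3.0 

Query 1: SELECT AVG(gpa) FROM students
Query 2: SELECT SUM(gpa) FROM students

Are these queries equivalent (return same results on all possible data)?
No, not equivalent

Query 1 returns: [(3.3942857142857146,)]
Query 2 returns: [(23.76,)]

Reason: AVG vs SUM give different aggregate values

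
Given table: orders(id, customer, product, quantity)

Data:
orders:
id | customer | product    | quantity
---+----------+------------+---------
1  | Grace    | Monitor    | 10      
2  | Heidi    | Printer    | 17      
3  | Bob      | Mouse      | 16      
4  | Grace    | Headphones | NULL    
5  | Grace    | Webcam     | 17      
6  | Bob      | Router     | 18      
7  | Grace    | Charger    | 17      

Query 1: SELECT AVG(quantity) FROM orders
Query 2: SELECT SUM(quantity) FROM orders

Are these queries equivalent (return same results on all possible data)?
No, not equivalent

Query 1 returns: [(15.833333333333334,)]
Query 2 returns: [(95,)]

Reason: AVG vs SUM give different aggregate values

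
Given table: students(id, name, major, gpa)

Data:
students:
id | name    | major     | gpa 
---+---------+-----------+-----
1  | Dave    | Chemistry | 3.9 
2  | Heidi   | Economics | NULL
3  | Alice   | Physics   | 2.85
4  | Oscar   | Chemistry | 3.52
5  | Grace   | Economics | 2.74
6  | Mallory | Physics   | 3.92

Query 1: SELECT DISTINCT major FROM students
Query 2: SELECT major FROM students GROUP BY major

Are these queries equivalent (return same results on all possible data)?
Yes, equivalent

Both queries return: [('Chemistry',), ('Economics',), ('Physics',)]

Reason: Both get unique majors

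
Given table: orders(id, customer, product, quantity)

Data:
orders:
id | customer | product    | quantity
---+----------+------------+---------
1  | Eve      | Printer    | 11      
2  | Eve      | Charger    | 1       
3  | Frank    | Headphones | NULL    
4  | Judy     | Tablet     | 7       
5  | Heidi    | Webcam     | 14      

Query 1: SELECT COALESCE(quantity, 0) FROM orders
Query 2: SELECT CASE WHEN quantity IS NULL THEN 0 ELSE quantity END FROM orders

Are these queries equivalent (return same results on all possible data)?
Yes, equivalent

Both queries return: [(0,), (1,), (7,), (11,), (14,)]

Reason: COALESCE vs CASE for NULL handling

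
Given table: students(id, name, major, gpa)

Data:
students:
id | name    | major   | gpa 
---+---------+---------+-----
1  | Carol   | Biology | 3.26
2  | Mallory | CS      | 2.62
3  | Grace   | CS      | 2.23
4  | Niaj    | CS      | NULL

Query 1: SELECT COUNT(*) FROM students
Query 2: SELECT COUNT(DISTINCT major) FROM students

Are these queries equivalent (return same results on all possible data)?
No, not equivalent

Query 1 returns: [(4,)]
Query 2 returns: [(2,)]

Reason: COUNT(*) counts rows, COUNT(DISTINCT major) counts unique majors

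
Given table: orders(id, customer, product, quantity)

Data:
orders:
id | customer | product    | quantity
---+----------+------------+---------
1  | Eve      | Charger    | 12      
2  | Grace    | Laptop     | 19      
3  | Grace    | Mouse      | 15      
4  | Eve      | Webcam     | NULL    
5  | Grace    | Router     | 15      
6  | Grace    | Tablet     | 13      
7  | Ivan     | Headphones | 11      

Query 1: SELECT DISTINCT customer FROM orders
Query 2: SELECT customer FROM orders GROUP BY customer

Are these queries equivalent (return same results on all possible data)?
Yes, equivalent

Both queries return: [('Eve',), ('Grace',), ('Ivan',)]

Reason: Both get unique customers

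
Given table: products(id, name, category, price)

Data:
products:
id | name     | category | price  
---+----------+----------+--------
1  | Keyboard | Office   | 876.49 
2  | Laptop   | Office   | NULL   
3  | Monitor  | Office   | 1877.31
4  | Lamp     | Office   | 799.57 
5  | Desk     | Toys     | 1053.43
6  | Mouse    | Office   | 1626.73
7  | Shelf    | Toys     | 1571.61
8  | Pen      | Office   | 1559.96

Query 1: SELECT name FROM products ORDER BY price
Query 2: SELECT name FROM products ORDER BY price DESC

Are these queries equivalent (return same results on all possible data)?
No, not equivalent

Query 1 returns: [('Laptop',), ('Lamp',), ('Keyboard',), ('Desk',), ('Pen',), ('Shelf',), ('Mouse',), ('Monitor',)]
Query 2 returns: [('Monitor',), ('Mouse',), ('Shelf',), ('Pen',), ('Desk',), ('Keyboard',), ('Lamp',), ('Laptop',)]

Reason: ASC vs DESC gives opposite ordering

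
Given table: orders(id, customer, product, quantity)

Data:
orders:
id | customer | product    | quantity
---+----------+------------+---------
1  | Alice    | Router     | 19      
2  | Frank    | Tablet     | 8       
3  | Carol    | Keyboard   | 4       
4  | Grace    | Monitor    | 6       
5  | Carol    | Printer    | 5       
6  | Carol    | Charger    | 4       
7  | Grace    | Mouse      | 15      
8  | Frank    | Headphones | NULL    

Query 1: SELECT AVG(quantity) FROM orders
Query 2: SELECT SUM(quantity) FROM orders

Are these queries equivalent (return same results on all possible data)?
No, not equivalent

Query 1 returns: [(8.714285714285714,)]
Query 2 returns: [(61,)]

Reason: AVG vs SUM give different aggregate values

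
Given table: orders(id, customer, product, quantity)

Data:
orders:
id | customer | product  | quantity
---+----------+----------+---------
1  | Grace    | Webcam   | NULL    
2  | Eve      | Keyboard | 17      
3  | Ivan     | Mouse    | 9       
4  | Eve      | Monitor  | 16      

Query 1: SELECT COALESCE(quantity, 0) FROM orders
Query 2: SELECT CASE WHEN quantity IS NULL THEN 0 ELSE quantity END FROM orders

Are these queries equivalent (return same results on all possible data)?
Yes, equivalent

Both queries return: [(0,), (9,), (16,), (17,)]

Reason: COALESCE vs CASE for NULL handling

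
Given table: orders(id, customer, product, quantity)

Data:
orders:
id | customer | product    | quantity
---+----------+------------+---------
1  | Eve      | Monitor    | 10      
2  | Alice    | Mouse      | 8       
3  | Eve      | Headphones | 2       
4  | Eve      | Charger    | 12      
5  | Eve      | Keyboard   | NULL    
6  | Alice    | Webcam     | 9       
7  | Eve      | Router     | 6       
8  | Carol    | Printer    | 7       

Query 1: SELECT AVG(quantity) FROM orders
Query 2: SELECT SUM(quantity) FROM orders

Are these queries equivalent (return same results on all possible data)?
No, not equivalent

Query 1 returns: [(7.714285714285714,)]
Query 2 returns: [(54,)]

Reason: AVG vs SUM give different aggregate values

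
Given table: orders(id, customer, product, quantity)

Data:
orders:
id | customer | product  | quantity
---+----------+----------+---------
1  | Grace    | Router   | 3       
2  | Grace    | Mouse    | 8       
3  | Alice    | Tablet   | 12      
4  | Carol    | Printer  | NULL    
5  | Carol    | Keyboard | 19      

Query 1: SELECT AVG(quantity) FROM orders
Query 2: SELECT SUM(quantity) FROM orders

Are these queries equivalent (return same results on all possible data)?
No, not equivalent

Query 1 returns: [(10.5,)]
Query 2 returns: [(42,)]

Reason: AVG vs SUM give different aggregate values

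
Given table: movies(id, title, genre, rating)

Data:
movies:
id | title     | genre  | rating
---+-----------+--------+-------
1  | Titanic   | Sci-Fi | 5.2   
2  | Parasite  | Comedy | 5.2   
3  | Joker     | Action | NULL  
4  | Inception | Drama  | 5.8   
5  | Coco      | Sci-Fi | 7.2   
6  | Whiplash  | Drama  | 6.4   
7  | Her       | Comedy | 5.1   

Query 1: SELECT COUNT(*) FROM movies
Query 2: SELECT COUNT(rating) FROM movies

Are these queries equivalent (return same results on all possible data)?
No, not equivalent

Query 1 returns: [(7,)]
Query 2 returns: [(6,)]

Reason: COUNT(*) includes NULLs, COUNT(column) excludes them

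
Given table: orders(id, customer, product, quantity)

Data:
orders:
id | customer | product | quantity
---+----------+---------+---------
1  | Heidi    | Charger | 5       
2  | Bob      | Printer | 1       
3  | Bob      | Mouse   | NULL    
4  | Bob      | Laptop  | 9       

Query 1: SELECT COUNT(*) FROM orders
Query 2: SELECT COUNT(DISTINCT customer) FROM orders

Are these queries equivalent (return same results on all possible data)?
No, not equivalent

Query 1 returns: [(4,)]
Query 2 returns: [(2,)]

Reason: COUNT(*) counts rows, COUNT(DISTINCT customer) counts unique customers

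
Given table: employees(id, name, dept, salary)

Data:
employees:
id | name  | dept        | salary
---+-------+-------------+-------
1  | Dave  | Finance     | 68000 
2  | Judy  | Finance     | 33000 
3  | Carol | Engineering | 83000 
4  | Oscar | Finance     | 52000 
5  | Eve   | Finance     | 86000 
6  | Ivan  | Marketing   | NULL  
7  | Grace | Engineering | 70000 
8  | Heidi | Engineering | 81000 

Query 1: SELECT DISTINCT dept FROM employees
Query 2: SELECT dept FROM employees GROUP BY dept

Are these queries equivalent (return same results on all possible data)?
Yes, equivalent

Both queries return: [('Engineering',), ('Finance',), ('Marketing',)]

Reason: Both get unique depts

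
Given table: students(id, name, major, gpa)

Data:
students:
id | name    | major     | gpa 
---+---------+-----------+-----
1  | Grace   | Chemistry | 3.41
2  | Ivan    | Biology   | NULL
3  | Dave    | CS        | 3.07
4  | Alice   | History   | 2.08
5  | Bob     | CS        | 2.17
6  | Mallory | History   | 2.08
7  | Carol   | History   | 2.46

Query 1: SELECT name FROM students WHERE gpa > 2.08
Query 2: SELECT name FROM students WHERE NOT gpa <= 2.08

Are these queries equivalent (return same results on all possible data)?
Yes, equivalent

Both queries return: [('Bob',), ('Carol',), ('Dave',), ('Grace',)]

Reason: Both filter gpa > 2.08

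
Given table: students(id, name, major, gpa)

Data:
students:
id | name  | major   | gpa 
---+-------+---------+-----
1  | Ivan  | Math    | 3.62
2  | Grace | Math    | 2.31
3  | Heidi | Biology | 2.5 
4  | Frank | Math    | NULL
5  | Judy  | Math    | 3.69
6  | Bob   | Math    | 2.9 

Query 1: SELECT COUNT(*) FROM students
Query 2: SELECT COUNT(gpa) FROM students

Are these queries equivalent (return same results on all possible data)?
No, not equivalent

Query 1 returns: [(6,)]
Query 2 returns: [(5,)]

Reason: COUNT(*) includes NULLs, COUNT(column) excludes them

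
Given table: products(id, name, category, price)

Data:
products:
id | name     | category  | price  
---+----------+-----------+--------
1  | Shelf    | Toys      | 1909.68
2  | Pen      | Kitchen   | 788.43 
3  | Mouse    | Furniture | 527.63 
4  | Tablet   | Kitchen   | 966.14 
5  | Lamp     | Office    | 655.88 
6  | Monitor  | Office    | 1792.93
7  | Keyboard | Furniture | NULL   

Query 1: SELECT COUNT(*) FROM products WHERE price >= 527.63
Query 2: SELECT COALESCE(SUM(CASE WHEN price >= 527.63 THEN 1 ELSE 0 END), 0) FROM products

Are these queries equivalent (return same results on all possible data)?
Yes, equivalent

Both queries return: [(6,)]

Reason: COUNT with WHERE vs conditional SUM (COALESCE handles empty-table NULL)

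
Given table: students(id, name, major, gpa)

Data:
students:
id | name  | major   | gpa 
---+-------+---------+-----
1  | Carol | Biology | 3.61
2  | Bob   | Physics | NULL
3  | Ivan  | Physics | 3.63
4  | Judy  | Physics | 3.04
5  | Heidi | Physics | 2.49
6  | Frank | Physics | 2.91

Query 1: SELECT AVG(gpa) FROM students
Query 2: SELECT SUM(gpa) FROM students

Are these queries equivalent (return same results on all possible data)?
No, not equivalent

Query 1 returns: [(3.136,)]
Query 2 returns: [(15.68,)]

Reason: AVG vs SUM give different aggregate values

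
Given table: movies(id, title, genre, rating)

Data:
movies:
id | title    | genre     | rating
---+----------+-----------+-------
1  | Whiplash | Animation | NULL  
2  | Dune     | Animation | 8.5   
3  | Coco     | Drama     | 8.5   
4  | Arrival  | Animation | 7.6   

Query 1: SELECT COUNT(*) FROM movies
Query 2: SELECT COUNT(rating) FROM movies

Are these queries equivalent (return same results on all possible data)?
No, not equivalent

Query 1 returns: [(4,)]
Query 2 returns: [(3,)]

Reason: COUNT(*) includes NULLs, COUNT(column) excludes them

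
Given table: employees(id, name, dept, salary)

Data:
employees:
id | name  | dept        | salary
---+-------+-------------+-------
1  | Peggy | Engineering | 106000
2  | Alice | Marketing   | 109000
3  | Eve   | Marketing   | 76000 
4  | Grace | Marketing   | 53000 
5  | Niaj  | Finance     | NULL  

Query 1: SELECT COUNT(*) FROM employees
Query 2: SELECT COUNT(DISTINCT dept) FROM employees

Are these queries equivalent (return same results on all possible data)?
No, not equivalent

Query 1 returns: [(5,)]
Query 2 returns: [(3,)]

Reason: COUNT(*) counts rows, COUNT(DISTINCT dept) counts unique depts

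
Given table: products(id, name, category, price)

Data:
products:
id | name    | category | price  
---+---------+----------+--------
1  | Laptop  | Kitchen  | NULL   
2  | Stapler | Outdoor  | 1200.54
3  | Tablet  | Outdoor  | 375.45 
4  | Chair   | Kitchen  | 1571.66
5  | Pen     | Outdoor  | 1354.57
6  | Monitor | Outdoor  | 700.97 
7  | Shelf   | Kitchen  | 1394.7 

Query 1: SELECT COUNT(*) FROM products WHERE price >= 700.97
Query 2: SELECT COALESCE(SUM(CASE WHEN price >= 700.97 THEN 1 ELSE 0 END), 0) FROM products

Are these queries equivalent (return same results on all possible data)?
Yes, equivalent

Both queries return: [(5,)]

Reason: COUNT with WHERE vs conditional SUM (COALESCE handles empty-table NULL)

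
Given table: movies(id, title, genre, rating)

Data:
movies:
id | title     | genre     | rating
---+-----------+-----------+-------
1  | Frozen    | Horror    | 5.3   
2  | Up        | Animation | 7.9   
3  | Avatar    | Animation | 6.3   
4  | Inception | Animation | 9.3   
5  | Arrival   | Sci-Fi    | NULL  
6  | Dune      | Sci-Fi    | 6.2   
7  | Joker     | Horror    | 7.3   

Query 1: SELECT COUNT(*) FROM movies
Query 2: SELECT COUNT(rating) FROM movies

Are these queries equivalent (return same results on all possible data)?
No, not equivalent

Query 1 returns: [(7,)]
Query 2 returns: [(6,)]

Reason: COUNT(*) includes NULLs, COUNT(column) excludes them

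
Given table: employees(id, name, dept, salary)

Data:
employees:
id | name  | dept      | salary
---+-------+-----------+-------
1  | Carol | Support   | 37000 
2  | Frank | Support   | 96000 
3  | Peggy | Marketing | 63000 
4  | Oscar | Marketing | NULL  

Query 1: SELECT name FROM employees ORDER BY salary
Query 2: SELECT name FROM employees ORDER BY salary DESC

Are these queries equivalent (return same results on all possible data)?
No, not equivalent

Query 1 returns: [('Oscar',), ('Carol',), ('Peggy',), ('Frank',)]
Query 2 returns: [('Frank',), ('Peggy',), ('Carol',), ('Oscar',)]

Reason: ASC vs DESC gives opposite ordering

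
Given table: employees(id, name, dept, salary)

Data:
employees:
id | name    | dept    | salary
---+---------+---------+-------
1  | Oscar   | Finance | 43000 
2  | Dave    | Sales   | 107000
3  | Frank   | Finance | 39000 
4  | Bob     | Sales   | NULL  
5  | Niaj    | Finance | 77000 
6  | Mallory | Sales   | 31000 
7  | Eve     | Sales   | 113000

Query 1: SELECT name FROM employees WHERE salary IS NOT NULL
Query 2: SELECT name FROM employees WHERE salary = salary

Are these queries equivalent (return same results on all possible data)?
Yes, equivalent

Both queries return: [('Dave',), ('Eve',), ('Frank',), ('Mallory',), ('Niaj',), ('Oscar',)]

Reason: IS NOT NULL vs self-equality (both exclude NULLs)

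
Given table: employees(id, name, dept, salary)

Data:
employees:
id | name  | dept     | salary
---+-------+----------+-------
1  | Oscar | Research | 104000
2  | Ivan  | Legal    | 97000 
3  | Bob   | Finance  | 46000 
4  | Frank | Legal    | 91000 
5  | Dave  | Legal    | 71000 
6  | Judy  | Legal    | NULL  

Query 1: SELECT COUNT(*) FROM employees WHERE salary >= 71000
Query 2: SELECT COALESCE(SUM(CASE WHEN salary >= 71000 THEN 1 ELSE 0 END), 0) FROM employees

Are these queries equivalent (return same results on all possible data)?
Yes, equivalent

Both queries return: [(4,)]

Reason: COUNT with WHERE vs conditional SUM (COALESCE handles empty-table NULL)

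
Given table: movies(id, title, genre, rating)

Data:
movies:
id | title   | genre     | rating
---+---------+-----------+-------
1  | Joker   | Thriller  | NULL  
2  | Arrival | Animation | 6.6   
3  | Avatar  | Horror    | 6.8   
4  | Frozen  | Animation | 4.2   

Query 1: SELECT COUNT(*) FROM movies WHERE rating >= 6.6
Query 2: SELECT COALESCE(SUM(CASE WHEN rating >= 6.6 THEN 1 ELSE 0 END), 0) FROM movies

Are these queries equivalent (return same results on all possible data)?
Yes, equivalent

Both queries return: [(2,)]

Reason: COUNT with WHERE vs conditional SUM (COALESCE handles empty-table NULL)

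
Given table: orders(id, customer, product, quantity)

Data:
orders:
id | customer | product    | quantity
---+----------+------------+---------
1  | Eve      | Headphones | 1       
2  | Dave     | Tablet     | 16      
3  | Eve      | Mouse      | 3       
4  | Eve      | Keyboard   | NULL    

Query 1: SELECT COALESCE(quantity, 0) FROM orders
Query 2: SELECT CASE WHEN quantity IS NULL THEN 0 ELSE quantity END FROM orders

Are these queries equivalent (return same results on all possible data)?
Yes, equivalent

Both queries return: [(0,), (1,), (3,), (16,)]

Reason: COALESCE vs CASE for NULL handling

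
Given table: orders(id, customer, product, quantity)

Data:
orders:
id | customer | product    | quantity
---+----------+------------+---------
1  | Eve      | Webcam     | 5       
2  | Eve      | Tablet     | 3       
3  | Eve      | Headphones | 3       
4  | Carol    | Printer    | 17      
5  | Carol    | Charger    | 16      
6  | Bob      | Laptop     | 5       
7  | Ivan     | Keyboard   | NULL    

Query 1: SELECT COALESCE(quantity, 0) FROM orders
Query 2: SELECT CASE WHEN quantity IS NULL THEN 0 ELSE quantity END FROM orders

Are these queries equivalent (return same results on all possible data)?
Yes, equivalent

Both queries return: [(0,), (3,), (3,), (5,), (5,), (16,), (17,)]

Reason: COALESCE vs CASE for NULL handling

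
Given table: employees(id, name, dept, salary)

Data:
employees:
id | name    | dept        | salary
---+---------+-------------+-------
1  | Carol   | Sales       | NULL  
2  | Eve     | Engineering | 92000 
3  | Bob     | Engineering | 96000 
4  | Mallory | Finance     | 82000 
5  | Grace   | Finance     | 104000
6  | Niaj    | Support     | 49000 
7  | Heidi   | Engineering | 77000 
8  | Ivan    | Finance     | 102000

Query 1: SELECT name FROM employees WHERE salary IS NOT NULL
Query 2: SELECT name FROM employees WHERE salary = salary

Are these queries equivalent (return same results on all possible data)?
Yes, equivalent

Both queries return: [('Bob',), ('Eve',), ('Grace',), ('Heidi',), ('Ivan',), ('Mallory',), ('Niaj',)]

Reason: IS NOT NULL vs self-equality (both exclude NULLs)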